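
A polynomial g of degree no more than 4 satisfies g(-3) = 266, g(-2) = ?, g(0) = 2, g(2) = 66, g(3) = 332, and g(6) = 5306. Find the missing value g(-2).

42

The 5 known points determine the degree-4 polynomial uniquely.
Write g(u) = au^4 + bu^3 + cu^2 + du + e. Substituting each data point gives a linear system:
  81a - 27b + 9c - 3d + e = 266
  e = 2
  16a + 8b + 4c + 2d + e = 66
  81a + 27b + 9c + 3d + e = 332
  1296a + 216b + 36c + 6d + e = 5306
Solving the system yields a = 4, b = 1, c = -3, d = 2, e = 2.
So g(u) = 4u⁴ + u³ - 3u² + 2u + 2.
Then g(-2) = 42.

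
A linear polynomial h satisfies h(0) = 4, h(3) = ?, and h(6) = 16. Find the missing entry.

The 2 known points determine the degree-1 polynomial uniquely.
Write h(u) = au + b. Substituting each data point gives a linear system:
  b = 4
  6a + b = 16
Solving the system yields a = 2, b = 4.
So h(u) = 2u + 4.
Then h(3) = 10.

10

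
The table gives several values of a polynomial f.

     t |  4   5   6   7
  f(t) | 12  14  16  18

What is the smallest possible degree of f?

Forward differences of the values at t = 4, 5, 6, 7:
  f  : 12  14  16  18
  Δ  : 2  2  2
  Δ^2: 0  0
  Δ^3: 0
The first differences are constant (2) and nonzero, while all higher differences vanish, so the minimal degree is 1.

1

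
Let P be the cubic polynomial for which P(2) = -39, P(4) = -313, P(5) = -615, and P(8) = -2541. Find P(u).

P(u) = -5u^3 + 3u - 5

Write P(u) = au^3 + bu^2 + cu + d. Substituting each data point gives a linear system:
  8a + 4b + 2c + d = -39
  64a + 16b + 4c + d = -313
  125a + 25b + 5c + d = -615
  512a + 64b + 8c + d = -2541
Solving the system yields a = -5, b = 0, c = 3, d = -5.
So P(u) = -5u^3 + 3u - 5.
Check: P(8) = -2541. ✓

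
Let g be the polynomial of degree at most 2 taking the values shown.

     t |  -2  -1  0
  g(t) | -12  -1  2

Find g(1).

Write g(t) = at^2 + bt + c. Substituting each data point gives a linear system:
  4a - 2b + c = -12
  a - b + c = -1
  c = 2
Solving the system yields a = -4, b = -1, c = 2.
So g(t) = -4t² - t + 2.
Then g(1) = -3.

-3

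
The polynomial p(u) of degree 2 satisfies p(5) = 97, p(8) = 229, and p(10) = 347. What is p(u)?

Using the Lagrange interpolation formula with nodes 5, 8, 10:
  L_0(u) = (u - 8)(u - 10) / 15
  L_1(u) = (u - 5)(u - 10) / -6
  L_2(u) = (u - 5)(u - 8) / 10
Then p(u) = 97·L_0(u) + 229·L_1(u) + 347·L_2(u).
Expanding and collecting terms gives p(u) = 3u^2 + 5u - 3.
Check: p(5) = 97. ✓

p(u) = 3u^2 + 5u - 3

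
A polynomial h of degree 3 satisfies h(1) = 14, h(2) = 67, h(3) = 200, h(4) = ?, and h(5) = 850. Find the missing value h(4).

449

On equispaced nodes a degree-3 polynomial has vanishing fourth forward difference, so
  h(1) - 4·h(2) + 6·h(3) - 4·h(4) + h(5) = 0.
Substituting the known values and solving for h(4):
  -4·h(4) = -1796
  h(4) = 449.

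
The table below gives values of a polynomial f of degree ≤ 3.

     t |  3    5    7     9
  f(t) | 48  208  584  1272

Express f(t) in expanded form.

f(t) = 2t^3 - 3t^2 + 6t + 3

Write f(t) = at^3 + bt^2 + ct + d. Substituting each data point gives a linear system:
  27a + 9b + 3c + d = 48
  125a + 25b + 5c + d = 208
  343a + 49b + 7c + d = 584
  729a + 81b + 9c + d = 1272
Solving the system yields a = 2, b = -3, c = 6, d = 3.
So f(t) = 2t^3 - 3t^2 + 6t + 3.
Check: f(9) = 1272. ✓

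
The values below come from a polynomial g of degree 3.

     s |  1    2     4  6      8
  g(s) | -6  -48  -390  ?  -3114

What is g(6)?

-1316

The 4 known points determine the degree-3 polynomial uniquely.
Write g(s) = as^3 + bs^2 + cs + d. Substituting each data point gives a linear system:
  a + b + c + d = -6
  8a + 4b + 2c + d = -48
  64a + 16b + 4c + d = -390
  512a + 64b + 8c + d = -3114
Solving the system yields a = -6, b = -1, c = 3, d = -2.
So g(s) = -6s^3 - s^2 + 3s - 2.
Then g(6) = -1316.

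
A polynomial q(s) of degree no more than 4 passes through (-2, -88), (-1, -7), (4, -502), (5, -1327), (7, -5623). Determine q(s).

q(s) = -3s^4 + 5s^3 - 2s^2 - 5s - 2

Write q(s) = as^4 + bs^3 + cs^2 + ds + e. Substituting each data point gives a linear system:
  16a - 8b + 4c - 2d + e = -88
  a - b + c - d + e = -7
  256a + 64b + 16c + 4d + e = -502
  625a + 125b + 25c + 5d + e = -1327
  2401a + 343b + 49c + 7d + e = -5623
Solving the system yields a = -3, b = 5, c = -2, d = -5, e = -2.
So q(s) = -3s⁴ + 5s³ - 2s² - 5s - 2.
Check: q(7) = -5623. ✓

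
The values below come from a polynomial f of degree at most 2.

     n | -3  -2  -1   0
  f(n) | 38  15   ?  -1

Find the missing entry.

2

The 3 known points determine the degree-2 polynomial uniquely.
Write f(n) = an^2 + bn + c. Substituting each data point gives a linear system:
  9a - 3b + c = 38
  4a - 2b + c = 15
  c = -1
Solving the system yields a = 5, b = 2, c = -1.
So f(n) = 5n² + 2n - 1.
Then f(-1) = 2.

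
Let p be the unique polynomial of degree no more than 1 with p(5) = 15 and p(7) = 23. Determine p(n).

p(n) = 4n - 5

Write p(n) = an + b. Substituting each data point gives a linear system:
  5a + b = 15
  7a + b = 23
Solving the system yields a = 4, b = -5.
So p(n) = 4n - 5.
Check: p(7) = 23. ✓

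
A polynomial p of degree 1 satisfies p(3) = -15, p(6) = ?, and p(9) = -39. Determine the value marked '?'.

-27

The 2 known points determine the degree-1 polynomial uniquely.
Write p(n) = an + b. Substituting each data point gives a linear system:
  3a + b = -15
  9a + b = -39
Solving the system yields a = -4, b = -3.
So p(n) = -4n - 3.
Then p(6) = -27.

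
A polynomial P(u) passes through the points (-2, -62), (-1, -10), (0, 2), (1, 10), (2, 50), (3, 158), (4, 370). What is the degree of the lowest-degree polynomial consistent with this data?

Forward differences of the values at u = -2, -1, 0, 1, 2, 3, 4:
  P  : -62  -10  2  10  50  158  370
  Δ  : 52  12  8  40  108  212
  Δ^2: -40  -4  32  68  104
  Δ^3: 36  36  36  36
  Δ^4: 0  0  0
  Δ^5: 0  0
  Δ^6: 0
The third differences are constant (36) and nonzero, while all higher differences vanish, so the minimal degree is 3.

3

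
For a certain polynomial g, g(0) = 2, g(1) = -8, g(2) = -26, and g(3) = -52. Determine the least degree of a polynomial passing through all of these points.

2

Forward differences of the values at t = 0, 1, 2, 3:
  g  : 2  -8  -26  -52
  Δ  : -10  -18  -26
  Δ^2: -8  -8
  Δ^3: 0
The second differences are constant (-8) and nonzero, while all higher differences vanish, so the minimal degree is 2.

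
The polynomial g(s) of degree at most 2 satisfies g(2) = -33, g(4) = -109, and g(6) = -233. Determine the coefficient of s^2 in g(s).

Write g(s) = as^2 + bs + c. Substituting each data point gives a linear system:
  4a + 2b + c = -33
  16a + 4b + c = -109
  36a + 6b + c = -233
Solving the system yields a = -6, b = -2, c = -5.
So g(s) = -6s² - 2s - 5.
The leading coefficient is -6.

-6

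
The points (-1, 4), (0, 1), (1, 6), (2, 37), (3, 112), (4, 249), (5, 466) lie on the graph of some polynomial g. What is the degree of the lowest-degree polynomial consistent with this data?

3

Forward differences of the values at s = -1, 0, 1, 2, 3, 4, 5:
  g  : 4  1  6  37  112  249  466
  Δ  : -3  5  31  75  137  217
  Δ^2: 8  26  44  62  80
  Δ^3: 18  18  18  18
  Δ^4: 0  0  0
  Δ^5: 0  0
  Δ^6: 0
The third differences are constant (18) and nonzero, while all higher differences vanish, so the minimal degree is 3.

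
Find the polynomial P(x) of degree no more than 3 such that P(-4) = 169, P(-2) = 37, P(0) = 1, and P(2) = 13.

Write P(x) = ax^3 + bx^2 + cx + d. Substituting each data point gives a linear system:
  -64a + 16b - 4c + d = 169
  -8a + 4b - 2c + d = 37
  d = 1
  8a + 4b + 2c + d = 13
Solving the system yields a = -1, b = 6, c = -2, d = 1.
So P(x) = -x^3 + 6x^2 - 2x + 1.
Check: P(-2) = 37. ✓

P(x) = -x^3 + 6x^2 - 2x + 1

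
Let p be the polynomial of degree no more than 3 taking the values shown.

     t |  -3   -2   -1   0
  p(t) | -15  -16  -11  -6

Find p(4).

-106

Forward differences of the values at t = -3, -2, -1, 0:
  p  : -15  -16  -11  -6
  Δ  : -1  5  5
  Δ^2: 6  0
  Δ^3: -6
The third differences are constant, confirming degree 3.
Interpolating (Newton forward form) and evaluating at t = 4 gives p(4) = -106.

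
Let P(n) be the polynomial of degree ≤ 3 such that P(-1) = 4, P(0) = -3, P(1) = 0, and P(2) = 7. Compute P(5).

-8

Write P(n) = an^3 + bn^2 + cn + d. Substituting each data point gives a linear system:
  -a + b - c + d = 4
  d = -3
  a + b + c + d = 0
  8a + 4b + 2c + d = 7
Solving the system yields a = -1, b = 5, c = -1, d = -3.
So P(n) = -n³ + 5n² - n - 3.
Then P(5) = -8.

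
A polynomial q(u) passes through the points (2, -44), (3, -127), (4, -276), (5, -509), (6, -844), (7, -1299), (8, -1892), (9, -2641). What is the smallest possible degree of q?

3

Forward differences of the values at u = 2, 3, 4, 5, 6, 7, 8, 9:
  q  : -44  -127  -276  -509  -844  -1299  -1892  -2641
  Δ  : -83  -149  -233  -335  -455  -593  -749
  Δ^2: -66  -84  -102  -120  -138  -156
  Δ^3: -18  -18  -18  -18  -18
  Δ^4: 0  0  0  0
  Δ^5: 0  0  0
  Δ^6: 0  0
  Δ^7: 0
The third differences are constant (-18) and nonzero, while all higher differences vanish, so the minimal degree is 3.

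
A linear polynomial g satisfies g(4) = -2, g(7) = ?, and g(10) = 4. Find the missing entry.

1

The 2 known points determine the degree-1 polynomial uniquely.
Write g(n) = an + b. Substituting each data point gives a linear system:
  4a + b = -2
  10a + b = 4
Solving the system yields a = 1, b = -6.
So g(n) = n - 6.
Then g(7) = 1.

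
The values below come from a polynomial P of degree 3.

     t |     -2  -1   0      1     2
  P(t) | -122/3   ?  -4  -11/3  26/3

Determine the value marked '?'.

The 4 known points determine the degree-3 polynomial uniquely.
Write P(t) = at^3 + bt^2 + ct + d. Substituting each data point gives a linear system:
  -8a + 4b - 2c + d = -122/3
  d = -4
  a + b + c + d = -11/3
  8a + 4b + 2c + d = 26/3
Solving the system yields a = 3, b = -3, c = 1/3, d = -4.
So P(t) = 3t^3 - 3t^2 + (1/3)t - 4.
Then P(-1) = -31/3.

-31/3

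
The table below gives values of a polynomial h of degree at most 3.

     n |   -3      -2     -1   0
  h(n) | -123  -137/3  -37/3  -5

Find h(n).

Using the Lagrange interpolation formula with nodes -3, -2, -1, 0:
  L_0(n) = (n + 2)(n + 1)n / -6
  L_1(n) = (n + 3)(n + 1)n / 2
  L_2(n) = (n + 3)(n + 2)n / -2
  L_3(n) = (n + 3)(n + 2)(n + 1) / 6
Then h(n) = -123·L_0(n) - 137/3·L_1(n) - 37/3·L_2(n) - 5·L_3(n).
Expanding and collecting terms gives h(n) = 3n³ - 4n² + (1/3)n - 5.
Check: h(-2) = -137/3. ✓

h(n) = 3n^3 - 4n^2 + (1/3)n - 5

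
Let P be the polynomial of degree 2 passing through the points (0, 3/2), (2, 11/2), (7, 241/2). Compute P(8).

323/2

Using the Lagrange interpolation formula with nodes 0, 2, 7:
  L_0(u) = (u - 2)(u - 7) / 14
  L_1(u) = u(u - 7) / -10
  L_2(u) = u(u - 2) / 35
Then P(u) = 3/2·L_0(u) + 11/2·L_1(u) + 241/2·L_2(u).
Expanding and collecting terms gives P(u) = 3u^2 - 4u + 3/2.
Evaluating at u = 8: P(8) = 323/2.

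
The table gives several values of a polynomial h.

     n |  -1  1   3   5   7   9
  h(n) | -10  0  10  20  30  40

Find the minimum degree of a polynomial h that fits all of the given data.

Forward differences of the values at n = -1, 1, 3, 5, 7, 9:
  h  : -10  0  10  20  30  40
  Δ  : 10  10  10  10  10
  Δ^2: 0  0  0  0
  Δ^3: 0  0  0
  Δ^4: 0  0
  Δ^5: 0
The first differences are constant (10) and nonzero, while all higher differences vanish, so the minimal degree is 1.

1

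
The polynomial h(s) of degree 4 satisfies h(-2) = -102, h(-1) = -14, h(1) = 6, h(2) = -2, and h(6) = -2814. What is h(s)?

h(s) = -3s^4 + 5s^3 - s^2 + 5s

Write h(s) = as^4 + bs^3 + cs^2 + ds + e. Substituting each data point gives a linear system:
  16a - 8b + 4c - 2d + e = -102
  a - b + c - d + e = -14
  a + b + c + d + e = 6
  16a + 8b + 4c + 2d + e = -2
  1296a + 216b + 36c + 6d + e = -2814
Solving the system yields a = -3, b = 5, c = -1, d = 5, e = 0.
So h(s) = -3s⁴ + 5s³ - s² + 5s.
Check: h(-1) = -14. ✓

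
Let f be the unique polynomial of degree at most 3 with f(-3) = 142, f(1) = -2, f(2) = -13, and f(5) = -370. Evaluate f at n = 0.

Using the Lagrange interpolation formula with nodes -3, 1, 2, 5:
  L_0(n) = (n - 1)(n - 2)(n - 5) / -160
  L_1(n) = (n + 3)(n - 2)(n - 5) / 16
  L_2(n) = (n + 3)(n - 1)(n - 5) / -15
  L_3(n) = (n + 3)(n - 1)(n - 2) / 96
Then f(n) = 142·L_0(n) - 2·L_1(n) - 13·L_2(n) - 370·L_3(n).
Expanding and collecting terms gives f(n) = -4n^3 + 5n^2 + 2n - 5.
Evaluating at n = 0: f(0) = -5.

-5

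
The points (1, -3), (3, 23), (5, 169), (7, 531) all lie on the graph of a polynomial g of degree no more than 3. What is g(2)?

1

Forward differences of the values at x = 1, 3, 5, 7:
  g  : -3  23  169  531
  Δ  : 26  146  362
  Δ^2: 120  216
  Δ^3: 96
The third differences are constant, confirming degree 3.
Interpolating (Newton forward form) and evaluating at x = 2 gives g(2) = 1.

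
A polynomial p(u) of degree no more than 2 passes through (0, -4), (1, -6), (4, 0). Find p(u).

p(u) = u^2 - 3u - 4

Using the Lagrange interpolation formula with nodes 0, 1, 4:
  L_0(u) = (u - 1)(u - 4) / 4
  L_1(u) = u(u - 4) / -3
  L_2(u) = u(u - 1) / 12
Then p(u) = -4·L_0(u) - 6·L_1(u) + 0·L_2(u).
Expanding and collecting terms gives p(u) = u² - 3u - 4.
Check: p(4) = 0. ✓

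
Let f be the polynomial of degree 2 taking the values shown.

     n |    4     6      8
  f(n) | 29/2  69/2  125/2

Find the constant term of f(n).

-3/2

Write f(n) = an^2 + bn + c. Substituting each data point gives a linear system:
  16a + 4b + c = 29/2
  36a + 6b + c = 69/2
  64a + 8b + c = 125/2
Solving the system yields a = 1, b = 0, c = -3/2.
So f(n) = n^2 - 3/2.
The constant term is -3/2.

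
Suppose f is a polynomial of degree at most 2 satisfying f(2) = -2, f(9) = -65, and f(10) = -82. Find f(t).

Write f(t) = at^2 + bt + c. Substituting each data point gives a linear system:
  4a + 2b + c = -2
  81a + 9b + c = -65
  100a + 10b + c = -82
Solving the system yields a = -1, b = 2, c = -2.
So f(t) = -t² + 2t - 2.
Check: f(2) = -2. ✓

f(t) = -t^2 + 2t - 2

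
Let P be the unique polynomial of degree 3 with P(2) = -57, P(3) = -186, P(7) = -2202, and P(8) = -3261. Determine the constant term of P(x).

3

Write P(x) = ax^3 + bx^2 + cx + d. Substituting each data point gives a linear system:
  8a + 4b + 2c + d = -57
  27a + 9b + 3c + d = -186
  343a + 49b + 7c + d = -2202
  512a + 64b + 8c + d = -3261
Solving the system yields a = -6, b = -3, c = 0, d = 3.
So P(x) = -6x³ - 3x² + 3.
The constant term is 3.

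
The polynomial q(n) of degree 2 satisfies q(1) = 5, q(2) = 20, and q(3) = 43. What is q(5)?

113

Forward differences of the values at n = 1, 2, 3:
  q  : 5  20  43
  Δ  : 15  23
  Δ^2: 8
The second differences are constant, confirming degree 2.
Interpolating (Newton forward form) and evaluating at n = 5 gives q(5) = 113.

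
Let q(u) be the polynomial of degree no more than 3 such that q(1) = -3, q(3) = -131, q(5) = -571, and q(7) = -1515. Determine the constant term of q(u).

4

Write q(u) = au^3 + bu^2 + cu + d. Substituting each data point gives a linear system:
  a + b + c + d = -3
  27a + 9b + 3c + d = -131
  125a + 25b + 5c + d = -571
  343a + 49b + 7c + d = -1515
Solving the system yields a = -4, b = -3, c = 0, d = 4.
So q(u) = -4u^3 - 3u^2 + 4.
The constant term is 4.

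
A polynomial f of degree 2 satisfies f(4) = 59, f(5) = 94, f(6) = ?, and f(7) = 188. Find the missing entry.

On equispaced nodes a degree-2 polynomial has vanishing third forward difference, so
  - f(4) + 3·f(5) - 3·f(6) + f(7) = 0.
Substituting the known values and solving for f(6):
  -3·f(6) = -411
  f(6) = 137.

137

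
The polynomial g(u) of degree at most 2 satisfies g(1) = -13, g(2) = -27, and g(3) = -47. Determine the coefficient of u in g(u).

-5

Write g(u) = au^2 + bu + c. Substituting each data point gives a linear system:
  a + b + c = -13
  4a + 2b + c = -27
  9a + 3b + c = -47
Solving the system yields a = -3, b = -5, c = -5.
So g(u) = -3u² - 5u - 5.
The coefficient of u is -5.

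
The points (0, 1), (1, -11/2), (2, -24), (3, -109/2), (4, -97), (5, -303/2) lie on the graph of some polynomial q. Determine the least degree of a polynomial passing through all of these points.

2

Forward differences of the values at t = 0, 1, 2, 3, 4, 5:
  q  : 1  -11/2  -24  -109/2  -97  -303/2
  Δ  : -13/2  -37/2  -61/2  -85/2  -109/2
  Δ^2: -12  -12  -12  -12
  Δ^3: 0  0  0
  Δ^4: 0  0
  Δ^5: 0
The second differences are constant (-12) and nonzero, while all higher differences vanish, so the minimal degree is 2.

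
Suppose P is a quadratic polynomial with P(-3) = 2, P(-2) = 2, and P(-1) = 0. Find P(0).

-4

Write P(u) = au^2 + bu + c. Substituting each data point gives a linear system:
  9a - 3b + c = 2
  4a - 2b + c = 2
  a - b + c = 0
Solving the system yields a = -1, b = -5, c = -4.
So P(u) = -u² - 5u - 4.
Then P(0) = -4.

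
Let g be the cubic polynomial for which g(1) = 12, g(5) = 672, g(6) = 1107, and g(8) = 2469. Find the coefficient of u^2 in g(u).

Write g(u) = au^3 + bu^2 + cu + d. Substituting each data point gives a linear system:
  a + b + c + d = 12
  125a + 25b + 5c + d = 672
  216a + 36b + 6c + d = 1107
  512a + 64b + 8c + d = 2469
Solving the system yields a = 4, b = 6, c = 5, d = -3.
So g(u) = 4u³ + 6u² + 5u - 3.
The coefficient of u^2 is 6.

6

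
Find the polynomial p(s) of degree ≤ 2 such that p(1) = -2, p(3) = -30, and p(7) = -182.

Write p(s) = as^2 + bs + c. Substituting each data point gives a linear system:
  a + b + c = -2
  9a + 3b + c = -30
  49a + 7b + c = -182
Solving the system yields a = -4, b = 2, c = 0.
So p(s) = -4s² + 2s.
Check: p(7) = -182. ✓

p(s) = -4s^2 + 2s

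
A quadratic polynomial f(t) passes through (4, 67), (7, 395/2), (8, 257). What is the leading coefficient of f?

Write f(t) = at^2 + bt + c. Substituting each data point gives a linear system:
  16a + 4b + c = 67
  49a + 7b + c = 395/2
  64a + 8b + c = 257
Solving the system yields a = 4, b = -1/2, c = 5.
So f(t) = 4t^2 - (1/2)t + 5.
The leading coefficient is 4.

4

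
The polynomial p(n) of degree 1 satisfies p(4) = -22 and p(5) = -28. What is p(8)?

Using the Lagrange interpolation formula with nodes 4, 5:
  L_0(n) = (n - 5) / -1
  L_1(n) = (n - 4) / 1
Then p(n) = -22·L_0(n) - 28·L_1(n).
Expanding and collecting terms gives p(n) = -6n + 2.
Evaluating at n = 8: p(8) = -46.

-46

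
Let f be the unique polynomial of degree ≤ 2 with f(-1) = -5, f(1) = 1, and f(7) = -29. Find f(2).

Write f(n) = an^2 + bn + c. Substituting each data point gives a linear system:
  a - b + c = -5
  a + b + c = 1
  49a + 7b + c = -29
Solving the system yields a = -1, b = 3, c = -1.
So f(n) = -n^2 + 3n - 1.
Then f(2) = 1.

1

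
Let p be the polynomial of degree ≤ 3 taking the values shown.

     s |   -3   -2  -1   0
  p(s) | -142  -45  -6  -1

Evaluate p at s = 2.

3

Using the Lagrange interpolation formula with nodes -3, -2, -1, 0:
  L_0(s) = (s + 2)(s + 1)s / -6
  L_1(s) = (s + 3)(s + 1)s / 2
  L_2(s) = (s + 3)(s + 2)s / -2
  L_3(s) = (s + 3)(s + 2)(s + 1) / 6
Then p(s) = -142·L_0(s) - 45·L_1(s) - 6·L_2(s) - 1·L_3(s).
Expanding and collecting terms gives p(s) = 4s^3 - 5s^2 - 4s - 1.
Evaluating at s = 2: p(2) = 3.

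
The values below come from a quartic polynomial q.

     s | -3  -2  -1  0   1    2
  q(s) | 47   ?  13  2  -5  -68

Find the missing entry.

The 5 known points determine the degree-4 polynomial uniquely.
Write q(s) = as^4 + bs^3 + cs^2 + ds + e. Substituting each data point gives a linear system:
  81a - 27b + 9c - 3d + e = 47
  a - b + c - d + e = 13
  e = 2
  a + b + c + d + e = -5
  16a + 8b + 4c + 2d + e = -68
Solving the system yields a = -2, b = -6, c = 4, d = -3, e = 2.
So q(s) = -2s^4 - 6s^3 + 4s^2 - 3s + 2.
Then q(-2) = 40.

40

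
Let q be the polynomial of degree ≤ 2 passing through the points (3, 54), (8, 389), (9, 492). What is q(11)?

Write q(t) = at^2 + bt + c. Substituting each data point gives a linear system:
  9a + 3b + c = 54
  64a + 8b + c = 389
  81a + 9b + c = 492
Solving the system yields a = 6, b = 1, c = -3.
So q(t) = 6t² + t - 3.
Then q(11) = 734.

734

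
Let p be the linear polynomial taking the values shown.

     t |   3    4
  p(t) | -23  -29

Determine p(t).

p(t) = -6t - 5

Using the Lagrange interpolation formula with nodes 3, 4:
  L_0(t) = (t - 4) / -1
  L_1(t) = (t - 3) / 1
Then p(t) = -23·L_0(t) - 29·L_1(t).
Expanding and collecting terms gives p(t) = -6t - 5.
Check: p(3) = -23. ✓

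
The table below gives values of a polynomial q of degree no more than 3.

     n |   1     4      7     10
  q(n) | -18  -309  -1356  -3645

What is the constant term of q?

-5

Write q(n) = an^3 + bn^2 + cn + d. Substituting each data point gives a linear system:
  a + b + c + d = -18
  64a + 16b + 4c + d = -309
  343a + 49b + 7c + d = -1356
  1000a + 100b + 10c + d = -3645
Solving the system yields a = -3, b = -6, c = -4, d = -5.
So q(n) = -3n³ - 6n² - 4n - 5.
The constant term is -5.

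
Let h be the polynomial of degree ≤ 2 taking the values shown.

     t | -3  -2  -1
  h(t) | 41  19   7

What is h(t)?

h(t) = 5t^2 + 3t + 5

Write h(t) = at^2 + bt + c. Substituting each data point gives a linear system:
  9a - 3b + c = 41
  4a - 2b + c = 19
  a - b + c = 7
Solving the system yields a = 5, b = 3, c = 5.
So h(t) = 5t^2 + 3t + 5.
Check: h(-1) = 7. ✓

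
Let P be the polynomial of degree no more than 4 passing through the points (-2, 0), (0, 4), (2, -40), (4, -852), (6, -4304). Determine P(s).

Write P(s) = as^4 + bs^3 + cs^2 + ds + e. Substituting each data point gives a linear system:
  16a - 8b + 4c - 2d + e = 0
  e = 4
  16a + 8b + 4c + 2d + e = -40
  256a + 64b + 16c + 4d + e = -852
  1296a + 216b + 36c + 6d + e = -4304
Solving the system yields a = -3, b = -3, c = 6, d = 2, e = 4.
So P(s) = -3s^4 - 3s^3 + 6s^2 + 2s + 4.
Check: P(6) = -4304. ✓

P(s) = -3s^4 - 3s^3 + 6s^2 + 2s + 4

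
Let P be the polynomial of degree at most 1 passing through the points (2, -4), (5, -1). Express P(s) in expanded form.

Write P(s) = as + b. Substituting each data point gives a linear system:
  2a + b = -4
  5a + b = -1
Solving the system yields a = 1, b = -6.
So P(s) = s - 6.
Check: P(5) = -1. ✓

P(s) = s - 6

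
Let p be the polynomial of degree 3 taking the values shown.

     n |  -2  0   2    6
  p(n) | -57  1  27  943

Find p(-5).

-729

Write p(n) = an^3 + bn^2 + cn + d. Substituting each data point gives a linear system:
  -8a + 4b - 2c + d = -57
  d = 1
  8a + 4b + 2c + d = 27
  216a + 36b + 6c + d = 943
Solving the system yields a = 5, b = -4, c = 1, d = 1.
So p(n) = 5n^3 - 4n^2 + n + 1.
Then p(-5) = -729.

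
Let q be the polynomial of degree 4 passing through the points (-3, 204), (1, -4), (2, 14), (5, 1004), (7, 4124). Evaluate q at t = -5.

1484

Using the Lagrange interpolation formula with nodes -3, 1, 2, 5, 7:
  L_0(t) = (t - 1)(t - 2)(t - 5)(t - 7) / 1600
  L_1(t) = (t + 3)(t - 2)(t - 5)(t - 7) / -96
  L_2(t) = (t + 3)(t - 1)(t - 5)(t - 7) / 75
  L_3(t) = (t + 3)(t - 1)(t - 2)(t - 7) / -192
  L_4(t) = (t + 3)(t - 1)(t - 2)(t - 5) / 600
Then q(t) = 204·L_0(t) - 4·L_1(t) + 14·L_2(t) + 1004·L_3(t) + 4124·L_4(t).
Expanding and collecting terms gives q(t) = 2t^4 - 2t^3 + 2t - 6.
Evaluating at t = -5: q(-5) = 1484.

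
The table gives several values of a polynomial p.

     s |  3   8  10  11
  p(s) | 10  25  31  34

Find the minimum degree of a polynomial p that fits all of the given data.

1

Divided differences on the nodes 3, 8, 10, 11:
  order 0: 10  25  31  34
  order 1: 3  3  3
  order 2: 0  0
  order 3: 0
The order-1 divided differences are all 3 (nonzero) and every higher order vanishes, so the data lies on a polynomial of degree exactly 1.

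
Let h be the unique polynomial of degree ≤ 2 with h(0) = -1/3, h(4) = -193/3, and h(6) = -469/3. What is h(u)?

h(u) = -5u^2 + 4u - 1/3

Write h(u) = au^2 + bu + c. Substituting each data point gives a linear system:
  c = -1/3
  16a + 4b + c = -193/3
  36a + 6b + c = -469/3
Solving the system yields a = -5, b = 4, c = -1/3.
So h(u) = -5u^2 + 4u - 1/3.
Check: h(4) = -193/3. ✓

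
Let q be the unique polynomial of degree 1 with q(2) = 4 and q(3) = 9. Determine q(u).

Write q(u) = au + b. Substituting each data point gives a linear system:
  2a + b = 4
  3a + b = 9
Solving the system yields a = 5, b = -6.
So q(u) = 5u - 6.
Check: q(3) = 9. ✓

q(u) = 5u - 6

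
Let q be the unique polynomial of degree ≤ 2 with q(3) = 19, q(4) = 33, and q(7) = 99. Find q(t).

q(t) = 2t^2 + 1

Using the Lagrange interpolation formula with nodes 3, 4, 7:
  L_0(t) = (t - 4)(t - 7) / 4
  L_1(t) = (t - 3)(t - 7) / -3
  L_2(t) = (t - 3)(t - 4) / 12
Then q(t) = 19·L_0(t) + 33·L_1(t) + 99·L_2(t).
Expanding and collecting terms gives q(t) = 2t² + 1.
Check: q(3) = 19. ✓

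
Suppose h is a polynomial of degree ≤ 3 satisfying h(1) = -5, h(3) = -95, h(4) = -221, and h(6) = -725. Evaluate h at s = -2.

Write h(s) = as^3 + bs^2 + cs + d. Substituting each data point gives a linear system:
  a + b + c + d = -5
  27a + 9b + 3c + d = -95
  64a + 16b + 4c + d = -221
  216a + 36b + 6c + d = -725
Solving the system yields a = -3, b = -3, c = 6, d = -5.
So h(s) = -3s^3 - 3s^2 + 6s - 5.
Then h(-2) = -5.

-5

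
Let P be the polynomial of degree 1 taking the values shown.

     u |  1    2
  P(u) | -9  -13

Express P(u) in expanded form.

P(u) = -4u - 5

Write P(u) = au + b. Substituting each data point gives a linear system:
  a + b = -9
  2a + b = -13
Solving the system yields a = -4, b = -5.
So P(u) = -4u - 5.
Check: P(1) = -9. ✓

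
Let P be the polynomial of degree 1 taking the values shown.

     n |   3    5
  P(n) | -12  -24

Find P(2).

Write P(n) = an + b. Substituting each data point gives a linear system:
  3a + b = -12
  5a + b = -24
Solving the system yields a = -6, b = 6.
So P(n) = -6n + 6.
Then P(2) = -6.

-6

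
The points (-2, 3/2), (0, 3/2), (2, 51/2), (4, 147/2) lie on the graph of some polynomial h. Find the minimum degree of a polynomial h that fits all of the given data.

Forward differences of the values at u = -2, 0, 2, 4:
  h  : 3/2  3/2  51/2  147/2
  Δ  : 0  24  48
  Δ^2: 24  24
  Δ^3: 0
The second differences are constant (24) and nonzero, while all higher differences vanish, so the minimal degree is 2.

2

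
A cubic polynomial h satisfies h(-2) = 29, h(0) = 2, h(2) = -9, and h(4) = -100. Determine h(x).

h(x) = -2x^3 + 2x^2 - (3/2)x + 2

Write h(x) = ax^3 + bx^2 + cx + d. Substituting each data point gives a linear system:
  -8a + 4b - 2c + d = 29
  d = 2
  8a + 4b + 2c + d = -9
  64a + 16b + 4c + d = -100
Solving the system yields a = -2, b = 2, c = -3/2, d = 2.
So h(x) = -2x^3 + 2x^2 - (3/2)x + 2.
Check: h(0) = 2. ✓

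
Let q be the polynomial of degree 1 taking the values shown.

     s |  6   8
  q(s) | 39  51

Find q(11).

Using the Lagrange interpolation formula with nodes 6, 8:
  L_0(s) = (s - 8) / -2
  L_1(s) = (s - 6) / 2
Then q(s) = 39·L_0(s) + 51·L_1(s).
Expanding and collecting terms gives q(s) = 6s + 3.
Evaluating at s = 11: q(11) = 69.

69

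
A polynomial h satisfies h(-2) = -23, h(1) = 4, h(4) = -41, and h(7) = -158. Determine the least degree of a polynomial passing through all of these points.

2

Forward differences of the values at t = -2, 1, 4, 7:
  h  : -23  4  -41  -158
  Δ  : 27  -45  -117
  Δ^2: -72  -72
  Δ^3: 0
The second differences are constant (-72) and nonzero, while all higher differences vanish, so the minimal degree is 2.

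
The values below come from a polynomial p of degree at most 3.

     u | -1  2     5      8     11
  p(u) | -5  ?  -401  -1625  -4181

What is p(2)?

-23

On equispaced nodes a degree-3 polynomial has vanishing fourth forward difference, so
  p(-1) - 4·p(2) + 6·p(5) - 4·p(8) + p(11) = 0.
Substituting the known values and solving for p(2):
  -4·p(2) = 92
  p(2) = -23.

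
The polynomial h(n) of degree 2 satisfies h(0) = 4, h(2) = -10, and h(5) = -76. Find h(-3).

Write h(n) = an^2 + bn + c. Substituting each data point gives a linear system:
  c = 4
  4a + 2b + c = -10
  25a + 5b + c = -76
Solving the system yields a = -3, b = -1, c = 4.
So h(n) = -3n^2 - n + 4.
Then h(-3) = -20.

-20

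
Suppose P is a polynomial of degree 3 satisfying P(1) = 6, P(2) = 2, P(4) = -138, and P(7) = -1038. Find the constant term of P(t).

-2

Write P(t) = at^3 + bt^2 + ct + d. Substituting each data point gives a linear system:
  a + b + c + d = 6
  8a + 4b + 2c + d = 2
  64a + 16b + 4c + d = -138
  343a + 49b + 7c + d = -1038
Solving the system yields a = -4, b = 6, c = 6, d = -2.
So P(t) = -4t^3 + 6t^2 + 6t - 2.
The constant term is -2.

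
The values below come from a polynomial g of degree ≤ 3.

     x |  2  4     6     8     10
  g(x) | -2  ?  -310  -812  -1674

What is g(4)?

-72

The 4 known points determine the degree-3 polynomial uniquely.
Write g(x) = ax^3 + bx^2 + cx + d. Substituting each data point gives a linear system:
  8a + 4b + 2c + d = -2
  216a + 36b + 6c + d = -310
  512a + 64b + 8c + d = -812
  1000a + 100b + 10c + d = -1674
Solving the system yields a = -2, b = 3, c = 3, d = -4.
So g(x) = -2x³ + 3x² + 3x - 4.
Then g(4) = -72.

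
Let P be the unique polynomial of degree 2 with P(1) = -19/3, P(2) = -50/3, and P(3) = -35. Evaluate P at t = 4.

-184/3

Write P(t) = at^2 + bt + c. Substituting each data point gives a linear system:
  a + b + c = -19/3
  4a + 2b + c = -50/3
  9a + 3b + c = -35
Solving the system yields a = -4, b = 5/3, c = -4.
So P(t) = -4t^2 + (5/3)t - 4.
Then P(4) = -184/3.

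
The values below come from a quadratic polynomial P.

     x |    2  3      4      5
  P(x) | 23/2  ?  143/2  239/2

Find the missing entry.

On equispaced nodes a degree-2 polynomial has vanishing third forward difference, so
  - P(2) + 3·P(3) - 3·P(4) + P(5) = 0.
Substituting the known values and solving for P(3):
  3·P(3) = 213/2
  P(3) = 71/2.

71/2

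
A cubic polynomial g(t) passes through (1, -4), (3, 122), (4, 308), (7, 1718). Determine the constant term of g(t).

-4

Write g(t) = at^3 + bt^2 + ct + d. Substituting each data point gives a linear system:
  a + b + c + d = -4
  27a + 9b + 3c + d = 122
  64a + 16b + 4c + d = 308
  343a + 49b + 7c + d = 1718
Solving the system yields a = 5, b = 1, c = -6, d = -4.
So g(t) = 5t³ + t² - 6t - 4.
The constant term is -4.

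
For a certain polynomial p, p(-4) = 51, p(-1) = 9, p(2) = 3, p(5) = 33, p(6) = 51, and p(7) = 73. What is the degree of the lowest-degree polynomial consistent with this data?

Divided differences on the nodes -4, -1, 2, 5, 6, 7:
  order 0: 51  9  3  33  51  73
  order 1: -14  -2  10  18  22
  order 2: 2  2  2  2
  order 3: 0  0  0
  order 4: 0  0
  order 5: 0
The order-2 divided differences are all 2 (nonzero) and every higher order vanishes, so the data lies on a polynomial of degree exactly 2.

2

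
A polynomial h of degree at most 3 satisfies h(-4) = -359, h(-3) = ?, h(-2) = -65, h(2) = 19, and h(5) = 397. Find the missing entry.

-171

The 4 known points determine the degree-3 polynomial uniquely.
Write h(u) = au^3 + bu^2 + cu + d. Substituting each data point gives a linear system:
  -64a + 16b - 4c + d = -359
  -8a + 4b - 2c + d = -65
  8a + 4b + 2c + d = 19
  125a + 25b + 5c + d = 397
Solving the system yields a = 4, b = -5, c = 5, d = -3.
So h(u) = 4u^3 - 5u^2 + 5u - 3.
Then h(-3) = -171.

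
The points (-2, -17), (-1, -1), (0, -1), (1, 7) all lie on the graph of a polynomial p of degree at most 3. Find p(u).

Write p(u) = au^3 + bu^2 + cu + d. Substituting each data point gives a linear system:
  -8a + 4b - 2c + d = -17
  -a + b - c + d = -1
  d = -1
  a + b + c + d = 7
Solving the system yields a = 4, b = 4, c = 0, d = -1.
So p(u) = 4u³ + 4u² - 1.
Check: p(-2) = -17. ✓

p(u) = 4u^3 + 4u^2 - 1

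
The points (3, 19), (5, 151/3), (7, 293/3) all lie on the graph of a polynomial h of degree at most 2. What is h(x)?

Using the Lagrange interpolation formula with nodes 3, 5, 7:
  L_0(x) = (x - 5)(x - 7) / 8
  L_1(x) = (x - 3)(x - 7) / -4
  L_2(x) = (x - 3)(x - 5) / 8
Then h(x) = 19·L_0(x) + 151/3·L_1(x) + 293/3·L_2(x).
Expanding and collecting terms gives h(x) = 2x^2 - (1/3)x + 2.
Check: h(7) = 293/3. ✓

h(x) = 2x^2 - (1/3)x + 2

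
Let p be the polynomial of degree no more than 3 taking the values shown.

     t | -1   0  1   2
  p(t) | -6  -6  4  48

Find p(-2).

-20

Write p(t) = at^3 + bt^2 + ct + d. Substituting each data point gives a linear system:
  -a + b - c + d = -6
  d = -6
  a + b + c + d = 4
  8a + 4b + 2c + d = 48
Solving the system yields a = 4, b = 5, c = 1, d = -6.
So p(t) = 4t^3 + 5t^2 + t - 6.
Then p(-2) = -20.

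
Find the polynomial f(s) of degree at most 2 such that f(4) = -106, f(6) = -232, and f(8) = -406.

Using the Lagrange interpolation formula with nodes 4, 6, 8:
  L_0(s) = (s - 6)(s - 8) / 8
  L_1(s) = (s - 4)(s - 8) / -4
  L_2(s) = (s - 4)(s - 6) / 8
Then f(s) = -106·L_0(s) - 232·L_1(s) - 406·L_2(s).
Expanding and collecting terms gives f(s) = -6s^2 - 3s + 2.
Check: f(6) = -232. ✓

f(s) = -6s^2 - 3s + 2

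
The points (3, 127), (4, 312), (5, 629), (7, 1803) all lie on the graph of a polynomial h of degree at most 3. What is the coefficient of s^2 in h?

Write h(s) = as^3 + bs^2 + cs + d. Substituting each data point gives a linear system:
  27a + 9b + 3c + d = 127
  64a + 16b + 4c + d = 312
  125a + 25b + 5c + d = 629
  343a + 49b + 7c + d = 1803
Solving the system yields a = 6, b = -6, c = 5, d = 4.
So h(s) = 6s^3 - 6s^2 + 5s + 4.
The coefficient of s^2 is -6.

-6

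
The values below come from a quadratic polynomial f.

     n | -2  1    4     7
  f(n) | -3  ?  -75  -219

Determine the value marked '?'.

-3

The 3 known points determine the degree-2 polynomial uniquely.
Write f(n) = an^2 + bn + c. Substituting each data point gives a linear system:
  4a - 2b + c = -3
  16a + 4b + c = -75
  49a + 7b + c = -219
Solving the system yields a = -4, b = -4, c = 5.
So f(n) = -4n^2 - 4n + 5.
Then f(1) = -3.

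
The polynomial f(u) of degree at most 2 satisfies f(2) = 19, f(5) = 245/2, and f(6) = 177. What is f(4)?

78

Using the Lagrange interpolation formula with nodes 2, 5, 6:
  L_0(u) = (u - 5)(u - 6) / 12
  L_1(u) = (u - 2)(u - 6) / -3
  L_2(u) = (u - 2)(u - 5) / 4
Then f(u) = 19·L_0(u) + 245/2·L_1(u) + 177·L_2(u).
Expanding and collecting terms gives f(u) = 5u^2 - (1/2)u.
Evaluating at u = 4: f(4) = 78.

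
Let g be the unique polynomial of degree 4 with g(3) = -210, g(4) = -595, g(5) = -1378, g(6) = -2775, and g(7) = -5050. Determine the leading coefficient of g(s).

Write g(s) = as^4 + bs^3 + cs^2 + ds + e. Substituting each data point gives a linear system:
  81a + 27b + 9c + 3d + e = -210
  256a + 64b + 16c + 4d + e = -595
  625a + 125b + 25c + 5d + e = -1378
  1296a + 216b + 36c + 6d + e = -2775
  2401a + 343b + 49c + 7d + e = -5050
Solving the system yields a = -2, b = 0, c = -5, d = 0, e = -3.
So g(s) = -2s^4 - 5s^2 - 3.
The leading coefficient is -2.

-2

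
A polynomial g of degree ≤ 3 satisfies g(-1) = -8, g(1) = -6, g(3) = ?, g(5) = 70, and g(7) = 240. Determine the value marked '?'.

4

On equispaced nodes a degree-3 polynomial has vanishing fourth forward difference, so
  g(-1) - 4·g(1) + 6·g(3) - 4·g(5) + g(7) = 0.
Substituting the known values and solving for g(3):
  6·g(3) = 24
  g(3) = 4.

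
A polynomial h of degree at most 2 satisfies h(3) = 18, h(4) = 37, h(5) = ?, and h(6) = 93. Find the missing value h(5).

On equispaced nodes a degree-2 polynomial has vanishing third forward difference, so
  - h(3) + 3·h(4) - 3·h(5) + h(6) = 0.
Substituting the known values and solving for h(5):
  -3·h(5) = -186
  h(5) = 62.

62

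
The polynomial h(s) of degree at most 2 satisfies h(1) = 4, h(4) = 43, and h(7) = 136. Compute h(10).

Using the Lagrange interpolation formula with nodes 1, 4, 7:
  L_0(s) = (s - 4)(s - 7) / 18
  L_1(s) = (s - 1)(s - 7) / -9
  L_2(s) = (s - 1)(s - 4) / 18
Then h(s) = 4·L_0(s) + 43·L_1(s) + 136·L_2(s).
Expanding and collecting terms gives h(s) = 3s² - 2s + 3.
Evaluating at s = 10: h(10) = 283.

283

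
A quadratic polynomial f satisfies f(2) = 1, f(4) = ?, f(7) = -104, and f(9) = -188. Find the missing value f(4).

-23

The 3 known points determine the degree-2 polynomial uniquely.
Write f(u) = au^2 + bu + c. Substituting each data point gives a linear system:
  4a + 2b + c = 1
  49a + 7b + c = -104
  81a + 9b + c = -188
Solving the system yields a = -3, b = 6, c = 1.
So f(u) = -3u^2 + 6u + 1.
Then f(4) = -23.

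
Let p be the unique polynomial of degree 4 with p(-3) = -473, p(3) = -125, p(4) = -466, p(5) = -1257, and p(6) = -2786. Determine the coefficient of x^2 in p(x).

-6

Write p(x) = ax^4 + bx^3 + cx^2 + dx + e. Substituting each data point gives a linear system:
  81a - 27b + 9c - 3d + e = -473
  81a + 27b + 9c + 3d + e = -125
  256a + 64b + 16c + 4d + e = -466
  625a + 125b + 25c + 5d + e = -1257
  1296a + 216b + 36c + 6d + e = -2786
Solving the system yields a = -3, b = 6, c = -6, d = 4, e = -2.
So p(x) = -3x⁴ + 6x³ - 6x² + 4x - 2.
The coefficient of x^2 is -6.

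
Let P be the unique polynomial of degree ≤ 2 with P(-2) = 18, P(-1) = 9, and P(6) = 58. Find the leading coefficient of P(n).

Write P(n) = an^2 + bn + c. Substituting each data point gives a linear system:
  4a - 2b + c = 18
  a - b + c = 9
  36a + 6b + c = 58
Solving the system yields a = 2, b = -3, c = 4.
So P(n) = 2n² - 3n + 4.
The leading coefficient is 2.

2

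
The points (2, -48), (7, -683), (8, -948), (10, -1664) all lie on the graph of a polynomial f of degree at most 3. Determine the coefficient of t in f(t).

Write f(t) = at^3 + bt^2 + ct + d. Substituting each data point gives a linear system:
  8a + 4b + 2c + d = -48
  343a + 49b + 7c + d = -683
  512a + 64b + 8c + d = -948
  1000a + 100b + 10c + d = -1664
Solving the system yields a = -1, b = -6, c = -6, d = -4.
So f(t) = -t^3 - 6t^2 - 6t - 4.
The coefficient of t is -6.

-6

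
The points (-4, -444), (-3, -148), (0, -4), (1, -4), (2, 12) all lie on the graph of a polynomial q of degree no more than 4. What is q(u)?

Write q(u) = au^4 + bu^3 + cu^2 + du + e. Substituting each data point gives a linear system:
  256a - 64b + 16c - 4d + e = -444
  81a - 27b + 9c - 3d + e = -148
  e = -4
  a + b + c + d + e = -4
  16a + 8b + 4c + 2d + e = 12
Solving the system yields a = -1, b = 4, c = 3, d = -6, e = -4.
So q(u) = -u⁴ + 4u³ + 3u² - 6u - 4.
Check: q(2) = 12. ✓

q(u) = -u^4 + 4u^3 + 3u^2 - 6u - 4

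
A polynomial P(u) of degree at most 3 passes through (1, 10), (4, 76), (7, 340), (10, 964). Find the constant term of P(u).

Write P(u) = au^3 + bu^2 + cu + d. Substituting each data point gives a linear system:
  a + b + c + d = 10
  64a + 16b + 4c + d = 76
  343a + 49b + 7c + d = 340
  1000a + 100b + 10c + d = 964
Solving the system yields a = 1, b = -1, c = 6, d = 4.
So P(u) = u^3 - u^2 + 6u + 4.
The constant term is 4.

4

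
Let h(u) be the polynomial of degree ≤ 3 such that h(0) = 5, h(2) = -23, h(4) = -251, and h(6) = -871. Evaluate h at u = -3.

Using the Lagrange interpolation formula with nodes 0, 2, 4, 6:
  L_0(u) = (u - 2)(u - 4)(u - 6) / -48
  L_1(u) = u(u - 4)(u - 6) / 16
  L_2(u) = u(u - 2)(u - 6) / -16
  L_3(u) = u(u - 2)(u - 4) / 48
Then h(u) = 5·L_0(u) - 23·L_1(u) - 251·L_2(u) - 871·L_3(u).
Expanding and collecting terms gives h(u) = -4u^3 - u^2 + 4u + 5.
Evaluating at u = -3: h(-3) = 92.

92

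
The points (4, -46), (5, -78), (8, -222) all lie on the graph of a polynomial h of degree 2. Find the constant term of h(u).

2

Write h(u) = au^2 + bu + c. Substituting each data point gives a linear system:
  16a + 4b + c = -46
  25a + 5b + c = -78
  64a + 8b + c = -222
Solving the system yields a = -4, b = 4, c = 2.
So h(u) = -4u^2 + 4u + 2.
The constant term is 2.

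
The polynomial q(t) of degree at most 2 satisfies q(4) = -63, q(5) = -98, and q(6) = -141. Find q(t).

Using the Lagrange interpolation formula with nodes 4, 5, 6:
  L_0(t) = (t - 5)(t - 6) / 2
  L_1(t) = (t - 4)(t - 6) / -1
  L_2(t) = (t - 4)(t - 5) / 2
Then q(t) = -63·L_0(t) - 98·L_1(t) - 141·L_2(t).
Expanding and collecting terms gives q(t) = -4t^2 + t - 3.
Check: q(6) = -141. ✓

q(t) = -4t^2 + t - 3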